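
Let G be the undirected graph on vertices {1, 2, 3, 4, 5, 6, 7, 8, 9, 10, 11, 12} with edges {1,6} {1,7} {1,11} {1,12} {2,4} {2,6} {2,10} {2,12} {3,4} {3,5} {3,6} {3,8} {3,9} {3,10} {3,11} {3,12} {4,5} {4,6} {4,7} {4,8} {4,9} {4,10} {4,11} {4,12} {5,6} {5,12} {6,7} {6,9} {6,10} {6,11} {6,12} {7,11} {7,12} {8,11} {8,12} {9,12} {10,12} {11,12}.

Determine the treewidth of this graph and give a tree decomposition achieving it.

Treewidth 4.
One such decomposition:
Bags: B1 = {3, 4, 6, 11, 12}  B2 = {4, 6, 7, 11, 12}  B3 = {3, 4, 6, 10, 12}  B4 = {3, 4, 6, 9, 12}  B5 = {3, 4, 8, 11, 12}  B6 = {1, 6, 7, 11, 12}  B7 = {3, 4, 5, 6, 12}  B8 = {2, 4, 6, 10, 12}
Tree: B1–B2, B1–B3, B1–B4, B1–B5, B2–B6, B3–B7, B3–B8

The largest bag has 5 vertices, giving width 4; this decomposition certifies tw(G) ≤ 4. On the other hand G contains the 5-clique {1, 6, 7, 11, 12}. A clique must lie in a single bag of any decomposition, so no decomposition can have width below 4. Hence tw(G) = 4 exactly.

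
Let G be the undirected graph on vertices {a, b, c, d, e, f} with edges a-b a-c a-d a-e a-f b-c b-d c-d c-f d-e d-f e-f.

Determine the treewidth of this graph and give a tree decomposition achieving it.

Treewidth 3.
Bags: B1 = {a, c, d, f}  B2 = {a, d, e, f}  B3 = {a, b, c, d}
Tree: B1–B2, B1–B3

The largest bag has 4 vertices, giving width 3; this decomposition certifies tw(G) ≤ 3. For the lower bound, the 4 vertices {a, d, e, f} are pairwise adjacent, and any tree decomposition puts a clique entirely inside one bag — forcing width ≥ 3. The upper and lower bounds meet at 3, so that is the treewidth.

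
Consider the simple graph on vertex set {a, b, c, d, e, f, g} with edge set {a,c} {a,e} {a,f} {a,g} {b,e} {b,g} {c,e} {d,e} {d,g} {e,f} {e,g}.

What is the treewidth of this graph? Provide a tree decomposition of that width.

Treewidth 2.
One such decomposition:
Bags: B1 = {a, e, f}  B2 = {a, e, g}  B3 = {b, e, g}  B4 = {a, c, e}  B5 = {d, e, g}
Tree: B1–B2, B2–B3, B2–B4, B2–B5

Each bag holds 3 vertices, so the decomposition has width 2, which upper-bounds the treewidth. Conversely, {d, e, g} is a clique of size 3, and the vertices of any clique must share a bag in every tree decomposition; so some bag has ≥ 3 vertices and tw(G) ≥ 2. Therefore the treewidth is 2.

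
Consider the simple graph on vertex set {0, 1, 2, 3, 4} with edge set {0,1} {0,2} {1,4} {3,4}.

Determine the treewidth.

A width-1 tree decomposition is:
Bags: B1 = {0, 2}  B2 = {0, 1}  B3 = {1, 4}  B4 = {3, 4}
Tree: B1–B2, B2–B3, B3–B4
Every bag has size at most 2, so the width is 2 − 1 = 1 and tw(G) ≤ 1. Since G has at least one edge (e.g. 2–0), it is not an edgeless graph, so tw(G) ≥ 1. Combining the bounds, tw(G) = 1.

1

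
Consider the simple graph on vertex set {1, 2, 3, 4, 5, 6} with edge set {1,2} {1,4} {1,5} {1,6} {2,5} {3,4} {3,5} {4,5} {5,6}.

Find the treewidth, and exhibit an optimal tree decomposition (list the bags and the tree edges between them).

Each bag holds 3 vertices, so the decomposition has width 2, which upper-bounds the treewidth. For the lower bound, the 3 vertices {1, 2, 5} are pairwise adjacent, and any tree decomposition puts a clique entirely inside one bag — forcing width ≥ 2. The upper and lower bounds meet at 2, so that is the treewidth.

Treewidth 2.
One such decomposition:
Bags: B1 = {1, 4, 5}  B2 = {1, 2, 5}  B3 = {1, 5, 6}  B4 = {3, 4, 5}
Tree: B1–B2, B1–B3, B1–B4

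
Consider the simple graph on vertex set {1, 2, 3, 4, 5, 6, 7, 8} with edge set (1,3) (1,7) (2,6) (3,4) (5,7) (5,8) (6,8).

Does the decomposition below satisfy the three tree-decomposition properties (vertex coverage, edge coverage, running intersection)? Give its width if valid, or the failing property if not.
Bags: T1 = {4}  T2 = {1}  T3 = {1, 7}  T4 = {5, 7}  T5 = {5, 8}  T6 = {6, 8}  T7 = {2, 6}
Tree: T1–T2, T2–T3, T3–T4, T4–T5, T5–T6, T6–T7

A tree decomposition must satisfy three properties: every vertex lies in some bag; for every edge, both endpoints lie together in some bag; and for every vertex, the bags containing it form a connected subtree. Here vertex 3 appears in no bag, so the decomposition is invalid.

No — vertex 3 appears in no bag.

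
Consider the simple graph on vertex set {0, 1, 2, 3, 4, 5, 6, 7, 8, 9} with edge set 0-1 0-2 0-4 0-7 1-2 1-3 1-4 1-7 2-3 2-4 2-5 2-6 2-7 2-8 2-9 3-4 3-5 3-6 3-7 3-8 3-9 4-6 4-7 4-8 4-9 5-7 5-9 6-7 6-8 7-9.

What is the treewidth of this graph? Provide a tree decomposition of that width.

Every bag has size at most 5, so the width is 5 − 1 = 4 and tw(G) ≤ 4. For the lower bound, the 5 vertices {0, 1, 2, 4, 7} are pairwise adjacent, and any tree decomposition puts a clique entirely inside one bag — forcing width ≥ 4. The upper and lower bounds meet at 4, so that is the treewidth.

Treewidth 4.
Bags: B1 = {2, 3, 4, 6, 7}  B2 = {1, 2, 3, 4, 7}  B3 = {2, 3, 4, 6, 8}  B4 = {0, 1, 2, 4, 7}  B5 = {2, 3, 4, 7, 9}  B6 = {2, 3, 5, 7, 9}
Tree: B1–B2, B1–B3, B2–B4, B2–B5, B5–B6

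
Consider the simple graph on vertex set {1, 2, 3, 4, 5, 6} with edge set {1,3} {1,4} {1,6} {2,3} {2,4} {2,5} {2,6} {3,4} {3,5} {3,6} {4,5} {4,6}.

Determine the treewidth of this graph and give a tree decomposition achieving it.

Treewidth 3.
Bags: B1 = {2, 3, 4, 6}  B2 = {1, 3, 4, 6}  B3 = {2, 3, 4, 5}
Tree: B1–B2, B1–B3

Every bag has size at most 4, so the width is 4 − 1 = 3 and tw(G) ≤ 3. For the lower bound, the 4 vertices {1, 3, 4, 6} are pairwise adjacent, and any tree decomposition puts a clique entirely inside one bag — forcing width ≥ 3. The upper and lower bounds meet at 3, so that is the treewidth.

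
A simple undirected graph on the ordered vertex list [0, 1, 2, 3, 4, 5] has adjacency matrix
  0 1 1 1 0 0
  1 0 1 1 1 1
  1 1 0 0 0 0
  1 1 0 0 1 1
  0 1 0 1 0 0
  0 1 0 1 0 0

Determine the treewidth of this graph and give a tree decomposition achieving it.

Treewidth 2.
One optimal decomposition is:
Bags: B1 = {1, 3, 4}  B2 = {0, 1, 3}  B3 = {1, 3, 5}  B4 = {0, 1, 2}
Tree: B1–B2, B1–B3, B2–B4

Each bag holds 3 vertices, so the decomposition has width 2, which upper-bounds the treewidth. Conversely, {0, 1, 2} is a clique of size 3, and the vertices of any clique must share a bag in every tree decomposition; so some bag has ≥ 3 vertices and tw(G) ≥ 2. Combining the bounds, tw(G) = 2.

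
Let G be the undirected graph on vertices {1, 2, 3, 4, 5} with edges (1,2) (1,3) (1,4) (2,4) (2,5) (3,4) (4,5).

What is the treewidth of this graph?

2

A width-2 tree decomposition is:
Bags: B1 = {1, 2, 4}  B2 = {1, 3, 4}  B3 = {2, 4, 5}
Tree: B1–B2, B1–B3
Each bag holds 3 vertices, so the decomposition has width 2, which upper-bounds the treewidth. On the other hand G contains the 3-clique {1, 2, 4}. A clique must lie in a single bag of any decomposition, so no decomposition can have width below 2. Combining the bounds, tw(G) = 2.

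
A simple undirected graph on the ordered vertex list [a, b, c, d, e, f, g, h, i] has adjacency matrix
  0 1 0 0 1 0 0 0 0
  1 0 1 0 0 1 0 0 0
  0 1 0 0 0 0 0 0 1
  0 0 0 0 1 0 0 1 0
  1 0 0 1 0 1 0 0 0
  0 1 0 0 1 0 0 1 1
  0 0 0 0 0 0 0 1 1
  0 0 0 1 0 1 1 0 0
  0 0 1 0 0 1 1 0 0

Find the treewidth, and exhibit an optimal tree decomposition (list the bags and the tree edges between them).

Every bag has size at most 4, so the width is 4 − 1 = 3 and tw(G) ≤ 3. For the lower bound: the 4 vertex sets {d,g,h}, {e}, {f}, {a,b,c,i} are disjoint, each induces a connected subgraph, and every pair is joined by at least one edge of G. Contracting each set to a single vertex therefore yields K_{4} as a minor, and since treewidth is minor-monotone, tw(G) ≥ tw(K_{4}) = 3. The upper and lower bounds meet at 3, so that is the treewidth.

Treewidth 3.
Bags: B1 = {d, e, g, h}  B2 = {e, f, g, h}  B3 = {e, f, g, i}  B4 = {a, e, f, i}  B5 = {a, b, f, i}  B6 = {a, b, c, i}
Tree: B1–B2, B2–B3, B3–B4, B4–B5, B5–B6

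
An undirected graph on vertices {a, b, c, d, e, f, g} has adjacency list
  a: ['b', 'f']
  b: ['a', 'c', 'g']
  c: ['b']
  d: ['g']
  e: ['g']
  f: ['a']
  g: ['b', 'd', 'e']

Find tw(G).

1

A width-1 tree decomposition is:
Bags: B1 = {a, b}  B2 = {b, g}  B3 = {e, g}  B4 = {a, f}  B5 = {b, c}  B6 = {d, g}
Tree: B1–B2, B2–B3, B1–B4, B2–B5, B3–B6
The largest bag has 2 vertices, giving width 1; this decomposition certifies tw(G) ≤ 1. Since G has at least one edge (e.g. b–a), it is not an edgeless graph, so tw(G) ≥ 1. Therefore the treewidth is 1.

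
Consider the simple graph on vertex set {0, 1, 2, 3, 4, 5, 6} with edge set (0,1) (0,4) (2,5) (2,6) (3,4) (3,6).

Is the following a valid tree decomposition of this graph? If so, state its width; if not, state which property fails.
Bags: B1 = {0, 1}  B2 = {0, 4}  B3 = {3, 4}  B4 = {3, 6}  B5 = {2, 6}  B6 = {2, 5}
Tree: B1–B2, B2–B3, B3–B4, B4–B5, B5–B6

Yes; width 1.

Vertex coverage: the bags together contain {0, 1, 2, 3, 4, 5, 6}, the full vertex set. Edge coverage: each edge of G has both endpoints in at least one bag. Running intersection: for every vertex, the bags containing it form a connected subtree. All three properties hold, so this is a valid tree decomposition of width max|bag| − 1 = 1, and hence tw(G) ≤ 1.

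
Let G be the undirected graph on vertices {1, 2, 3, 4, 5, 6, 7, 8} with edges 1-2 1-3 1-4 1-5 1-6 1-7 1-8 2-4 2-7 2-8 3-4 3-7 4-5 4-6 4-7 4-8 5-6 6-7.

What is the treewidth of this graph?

A width-3 tree decomposition is:
Bags: B1 = {1, 4, 5, 6}  B2 = {1, 4, 6, 7}  B3 = {1, 2, 4, 7}  B4 = {1, 3, 4, 7}  B5 = {1, 2, 4, 8}
Tree: B1–B2, B2–B3, B2–B4, B3–B5
Each bag holds 4 vertices, so the decomposition has width 3, which upper-bounds the treewidth. Conversely, {1, 2, 4, 8} is a clique of size 4, and the vertices of any clique must share a bag in every tree decomposition; so some bag has ≥ 4 vertices and tw(G) ≥ 3. Combining the bounds, tw(G) = 3.

3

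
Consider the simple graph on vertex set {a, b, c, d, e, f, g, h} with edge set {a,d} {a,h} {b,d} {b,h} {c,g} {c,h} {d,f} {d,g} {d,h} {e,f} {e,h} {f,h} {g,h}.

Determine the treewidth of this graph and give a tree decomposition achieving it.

Every bag has size at most 3, so the width is 3 − 1 = 2 and tw(G) ≤ 2. On the other hand G contains the 3-clique {d, g, h}. A clique must lie in a single bag of any decomposition, so no decomposition can have width below 2. Combining the bounds, tw(G) = 2.

Treewidth 2.
Bags: B1 = {d, g, h}  B2 = {d, f, h}  B3 = {e, f, h}  B4 = {c, g, h}  B5 = {a, d, h}  B6 = {b, d, h}
Tree: B1–B2, B2–B3, B1–B4, B2–B5, B1–B6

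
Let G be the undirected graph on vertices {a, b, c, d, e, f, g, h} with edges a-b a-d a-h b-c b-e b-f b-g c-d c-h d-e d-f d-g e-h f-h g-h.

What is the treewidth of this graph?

A width-3 tree decomposition is:
Bags: B1 = {b, d, f, h}  B2 = {a, b, d, h}  B3 = {b, d, e, h}  B4 = {b, c, d, h}  B5 = {b, d, g, h}
Tree: B1–B2, B2–B3, B3–B4, B4–B5
Each bag holds 4 vertices, so the decomposition has width 3, which upper-bounds the treewidth. For the lower bound: the 4 vertex sets {d,f}, {a,b}, {h}, {e} are disjoint, each induces a connected subgraph, and every pair is joined by at least one edge of G. Contracting each set to a single vertex therefore yields K_{4} as a minor, and since treewidth is minor-monotone, tw(G) ≥ tw(K_{4}) = 3. Hence tw(G) = 3 exactly.

3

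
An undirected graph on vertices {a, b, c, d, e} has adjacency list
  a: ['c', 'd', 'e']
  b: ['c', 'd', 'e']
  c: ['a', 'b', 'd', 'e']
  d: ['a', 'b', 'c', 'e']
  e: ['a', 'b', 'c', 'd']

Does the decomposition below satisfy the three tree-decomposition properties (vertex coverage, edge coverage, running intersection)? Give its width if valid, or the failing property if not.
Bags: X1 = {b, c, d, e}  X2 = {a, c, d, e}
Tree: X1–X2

Yes; width 3.

Checking the three conditions: (i) the bags cover all of {a, b, c, d, e}; (ii) for each edge, some bag contains both endpoints; (iii) the bags containing any fixed vertex form a subtree. All hold, so the decomposition is valid with width 4 − 1 = 3.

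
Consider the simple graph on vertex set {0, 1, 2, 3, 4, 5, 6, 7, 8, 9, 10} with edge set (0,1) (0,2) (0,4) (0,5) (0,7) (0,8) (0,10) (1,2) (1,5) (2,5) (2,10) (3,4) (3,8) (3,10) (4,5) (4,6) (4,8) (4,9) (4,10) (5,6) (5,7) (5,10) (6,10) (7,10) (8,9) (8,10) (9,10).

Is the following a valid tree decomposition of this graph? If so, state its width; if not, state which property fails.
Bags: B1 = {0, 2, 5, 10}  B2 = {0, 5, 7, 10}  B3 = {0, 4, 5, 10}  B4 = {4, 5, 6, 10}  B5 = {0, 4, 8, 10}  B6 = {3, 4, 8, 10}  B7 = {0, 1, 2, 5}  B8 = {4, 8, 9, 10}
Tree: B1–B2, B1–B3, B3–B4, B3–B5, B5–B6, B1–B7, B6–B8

Yes; width 3.

Every vertex of G appears in some bag (union = {0, 1, 2, 3, 4, 5, 6, 7, 8, 9, 10}); every edge is covered by a bag; and for each vertex v the set of bags containing v is connected in the bag tree. The decomposition is therefore valid. The largest bag has 4 vertices, so the width is 3.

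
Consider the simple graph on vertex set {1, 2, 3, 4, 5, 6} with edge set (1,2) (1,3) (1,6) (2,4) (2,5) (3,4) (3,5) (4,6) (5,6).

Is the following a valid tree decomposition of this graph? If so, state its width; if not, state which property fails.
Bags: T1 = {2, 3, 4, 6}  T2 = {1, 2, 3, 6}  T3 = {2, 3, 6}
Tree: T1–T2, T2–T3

No — vertex 5 appears in no bag.

A tree decomposition must satisfy three properties: every vertex lies in some bag; for every edge, both endpoints lie together in some bag; and for every vertex, the bags containing it form a connected subtree. Here vertex 5 appears in no bag, so the decomposition is invalid.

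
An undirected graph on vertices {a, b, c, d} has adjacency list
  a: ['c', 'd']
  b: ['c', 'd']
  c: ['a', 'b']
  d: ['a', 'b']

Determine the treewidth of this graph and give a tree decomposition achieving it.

Each bag holds 3 vertices, so the decomposition has width 2, which upper-bounds the treewidth. The edges a–d–b–c–a form a cycle, so G is not a tree and its treewidth is at least 2. Therefore the treewidth is 2.

Treewidth 2.
One optimal decomposition is:
Bags: B1 = {a, b, d}  B2 = {a, b, c}
Tree: B1–B2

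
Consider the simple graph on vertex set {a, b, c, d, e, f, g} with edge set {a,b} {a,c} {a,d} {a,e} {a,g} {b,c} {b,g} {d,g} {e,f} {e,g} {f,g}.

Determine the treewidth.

A width-2 tree decomposition is:
Bags: B1 = {a, b, c}  B2 = {a, b, g}  B3 = {a, e, g}  B4 = {a, d, g}  B5 = {e, f, g}
Tree: B1–B2, B2–B3, B3–B4, B3–B5
Every bag has size at most 3, so the width is 3 − 1 = 2 and tw(G) ≤ 2. On the other hand G contains the 3-clique {a, d, g}. A clique must lie in a single bag of any decomposition, so no decomposition can have width below 2. Hence tw(G) = 2 exactly.

2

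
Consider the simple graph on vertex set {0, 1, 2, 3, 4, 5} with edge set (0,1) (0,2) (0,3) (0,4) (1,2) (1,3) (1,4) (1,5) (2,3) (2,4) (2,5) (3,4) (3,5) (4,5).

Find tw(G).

A width-4 tree decomposition is:
Bags: B1 = {0, 1, 2, 3, 4}  B2 = {1, 2, 3, 4, 5}
Tree: B1–B2
The largest bag has 5 vertices, giving width 4; this decomposition certifies tw(G) ≤ 4. On the other hand G contains the 5-clique {0, 1, 2, 3, 4}. A clique must lie in a single bag of any decomposition, so no decomposition can have width below 4. Combining the bounds, tw(G) = 4.

4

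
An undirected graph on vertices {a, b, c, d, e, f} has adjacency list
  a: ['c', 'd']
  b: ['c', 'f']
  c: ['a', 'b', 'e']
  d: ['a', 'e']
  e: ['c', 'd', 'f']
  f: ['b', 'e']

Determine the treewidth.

A width-2 tree decomposition is:
Bags: B1 = {b, e, f}  B2 = {b, c, e}  B3 = {c, d, e}  B4 = {a, c, d}
Tree: B1–B2, B2–B3, B3–B4
Every bag has size at most 3, so the width is 3 − 1 = 2 and tw(G) ≤ 2. For the lower bound, G contains the cycle f–b–c–e–f, so G is not a forest; only forests have treewidth ≤ 1, hence tw(G) ≥ 2. Therefore the treewidth is 2.

2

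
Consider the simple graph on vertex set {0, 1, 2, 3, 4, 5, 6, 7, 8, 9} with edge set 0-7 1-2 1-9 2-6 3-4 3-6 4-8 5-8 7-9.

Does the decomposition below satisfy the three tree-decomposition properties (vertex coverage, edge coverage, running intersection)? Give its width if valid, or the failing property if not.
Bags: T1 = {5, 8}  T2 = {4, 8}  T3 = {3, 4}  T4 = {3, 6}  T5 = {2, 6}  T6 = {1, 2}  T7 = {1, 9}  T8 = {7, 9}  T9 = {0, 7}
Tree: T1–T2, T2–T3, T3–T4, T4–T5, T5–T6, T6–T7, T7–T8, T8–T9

Yes; width 1.

Checking the three conditions: (i) the bags cover all of {0, 1, 2, 3, 4, 5, 6, 7, 8, 9}; (ii) for each edge, some bag contains both endpoints; (iii) the bags containing any fixed vertex form a subtree. All hold, so the decomposition is valid with width 2 − 1 = 1.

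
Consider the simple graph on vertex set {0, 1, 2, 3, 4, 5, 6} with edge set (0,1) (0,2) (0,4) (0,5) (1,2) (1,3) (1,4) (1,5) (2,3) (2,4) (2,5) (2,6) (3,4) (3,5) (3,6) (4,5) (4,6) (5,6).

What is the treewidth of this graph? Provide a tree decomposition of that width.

Treewidth 4.
Bags: B1 = {1, 2, 3, 4, 5}  B2 = {2, 3, 4, 5, 6}  B3 = {0, 1, 2, 4, 5}
Tree: B1–B2, B1–B3

Every bag has size at most 5, so the width is 5 − 1 = 4 and tw(G) ≤ 4. On the other hand G contains the 5-clique {0, 1, 2, 4, 5}. A clique must lie in a single bag of any decomposition, so no decomposition can have width below 4. Combining the bounds, tw(G) = 4.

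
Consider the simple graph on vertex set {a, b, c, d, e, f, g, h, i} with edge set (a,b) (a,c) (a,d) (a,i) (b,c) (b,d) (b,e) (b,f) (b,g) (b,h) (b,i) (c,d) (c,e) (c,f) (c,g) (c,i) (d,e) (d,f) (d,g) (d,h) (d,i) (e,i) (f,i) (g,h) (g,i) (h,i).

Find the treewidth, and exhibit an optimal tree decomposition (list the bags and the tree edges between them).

Treewidth 4.
One such decomposition:
Bags: B1 = {b, c, d, f, i}  B2 = {b, c, d, g, i}  B3 = {a, b, c, d, i}  B4 = {b, c, d, e, i}  B5 = {b, d, g, h, i}
Tree: B1–B2, B2–B3, B1–B4, B2–B5

The largest bag has 5 vertices, giving width 4; this decomposition certifies tw(G) ≤ 4. Conversely, {b, d, g, h, i} is a clique of size 5, and the vertices of any clique must share a bag in every tree decomposition; so some bag has ≥ 5 vertices and tw(G) ≥ 4. Hence tw(G) = 4 exactly.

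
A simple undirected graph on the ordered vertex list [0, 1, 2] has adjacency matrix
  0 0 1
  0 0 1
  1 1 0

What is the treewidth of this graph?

1

A width-1 tree decomposition is:
Bags: B1 = {0, 2}  B2 = {1, 2}
Tree: B1–B2
Each bag holds 2 vertices, so the decomposition has width 1, which upper-bounds the treewidth. G has an edge, so its treewidth is at least 1. The upper and lower bounds meet at 1, so that is the treewidth.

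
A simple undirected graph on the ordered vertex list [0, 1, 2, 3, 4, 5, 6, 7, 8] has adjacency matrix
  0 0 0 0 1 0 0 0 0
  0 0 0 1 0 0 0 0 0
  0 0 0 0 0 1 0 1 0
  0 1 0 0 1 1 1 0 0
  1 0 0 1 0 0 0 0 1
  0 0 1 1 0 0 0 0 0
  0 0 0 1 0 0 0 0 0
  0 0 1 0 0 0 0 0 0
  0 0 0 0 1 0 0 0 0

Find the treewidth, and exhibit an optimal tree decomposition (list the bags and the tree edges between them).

Treewidth 1.
Bags: B1 = {3, 5}  B2 = {1, 3}  B3 = {3, 6}  B4 = {2, 5}  B5 = {3, 4}  B6 = {2, 7}  B7 = {4, 8}  B8 = {0, 4}
Tree: B1–B2, B1–B3, B1–B4, B1–B5, B4–B6, B5–B7, B7–B8

Every bag has size at most 2, so the width is 2 − 1 = 1 and tw(G) ≤ 1. Any graph with an edge has treewidth ≥ 1, and G has the edge 3–5. Combining the bounds, tw(G) = 1.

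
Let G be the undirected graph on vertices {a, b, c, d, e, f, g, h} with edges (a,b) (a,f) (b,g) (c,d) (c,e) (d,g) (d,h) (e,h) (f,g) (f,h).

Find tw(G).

A width-2 tree decomposition is:
Bags: B1 = {a, b, f}  B2 = {b, f, g}  B3 = {f, g, h}  B4 = {d, g, h}  B5 = {d, e, h}  B6 = {c, d, e}
Tree: B1–B2, B2–B3, B3–B4, B4–B5, B5–B6
Every bag has size at most 3, so the width is 3 − 1 = 2 and tw(G) ≤ 2. The edges a–b–g–f–a form a cycle, so G is not a tree and its treewidth is at least 2. Hence tw(G) = 2 exactly.

2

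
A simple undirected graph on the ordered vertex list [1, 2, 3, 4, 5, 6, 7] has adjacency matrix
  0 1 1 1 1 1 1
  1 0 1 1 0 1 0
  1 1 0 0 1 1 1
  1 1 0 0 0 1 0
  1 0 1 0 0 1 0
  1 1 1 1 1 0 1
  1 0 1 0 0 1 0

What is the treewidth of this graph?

3

A width-3 tree decomposition is:
Bags: B1 = {1, 2, 4, 6}  B2 = {1, 2, 3, 6}  B3 = {1, 3, 6, 7}  B4 = {1, 3, 5, 6}
Tree: B1–B2, B2–B3, B2–B4
The largest bag has 4 vertices, giving width 3; this decomposition certifies tw(G) ≤ 3. Conversely, {1, 2, 3, 6} is a clique of size 4, and the vertices of any clique must share a bag in every tree decomposition; so some bag has ≥ 4 vertices and tw(G) ≥ 3. The upper and lower bounds meet at 3, so that is the treewidth.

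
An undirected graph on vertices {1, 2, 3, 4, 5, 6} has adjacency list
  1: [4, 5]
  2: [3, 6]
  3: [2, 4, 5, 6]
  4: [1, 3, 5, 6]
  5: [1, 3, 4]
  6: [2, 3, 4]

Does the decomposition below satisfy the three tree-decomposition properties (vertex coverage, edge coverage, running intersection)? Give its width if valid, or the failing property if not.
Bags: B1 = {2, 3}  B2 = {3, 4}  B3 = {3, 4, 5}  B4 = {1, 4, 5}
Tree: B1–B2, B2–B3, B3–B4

A tree decomposition must satisfy three properties: every vertex lies in some bag; for every edge, both endpoints lie together in some bag; and for every vertex, the bags containing it form a connected subtree. Here vertex 6 appears in no bag, so the decomposition is invalid.

No — vertex 6 appears in no bag.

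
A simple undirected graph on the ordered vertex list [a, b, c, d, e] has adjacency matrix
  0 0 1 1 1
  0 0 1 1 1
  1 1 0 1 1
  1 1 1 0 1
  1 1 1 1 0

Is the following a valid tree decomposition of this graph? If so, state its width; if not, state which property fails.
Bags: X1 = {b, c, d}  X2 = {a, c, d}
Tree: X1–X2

No — vertex e appears in no bag.

A tree decomposition must satisfy three properties: every vertex lies in some bag; for every edge, both endpoints lie together in some bag; and for every vertex, the bags containing it form a connected subtree. Here vertex e appears in no bag, so the decomposition is invalid.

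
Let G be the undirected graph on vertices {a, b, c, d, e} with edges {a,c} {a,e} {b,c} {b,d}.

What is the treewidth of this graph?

A width-1 tree decomposition is:
Bags: B1 = {b, d}  B2 = {b, c}  B3 = {a, c}  B4 = {a, e}
Tree: B1–B2, B2–B3, B3–B4
The largest bag has 2 vertices, giving width 1; this decomposition certifies tw(G) ≤ 1. Any graph with an edge has treewidth ≥ 1, and G has the edge d–b. The upper and lower bounds meet at 1, so that is the treewidth.

1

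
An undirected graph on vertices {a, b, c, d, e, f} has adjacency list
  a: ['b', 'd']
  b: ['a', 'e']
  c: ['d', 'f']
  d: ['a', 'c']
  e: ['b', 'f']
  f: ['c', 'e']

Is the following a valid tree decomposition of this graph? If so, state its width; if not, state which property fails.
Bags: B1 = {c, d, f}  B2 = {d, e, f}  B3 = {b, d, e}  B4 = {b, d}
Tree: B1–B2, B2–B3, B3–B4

A tree decomposition must satisfy three properties: every vertex lies in some bag; for every edge, both endpoints lie together in some bag; and for every vertex, the bags containing it form a connected subtree. Here vertex a appears in no bag, so the decomposition is invalid.

No — vertex a appears in no bag.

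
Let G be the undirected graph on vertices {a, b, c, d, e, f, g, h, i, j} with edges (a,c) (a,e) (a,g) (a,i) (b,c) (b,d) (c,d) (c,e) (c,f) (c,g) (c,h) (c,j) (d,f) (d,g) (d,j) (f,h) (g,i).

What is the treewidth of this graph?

2

A width-2 tree decomposition is:
Bags: B1 = {c, d, g}  B2 = {c, d, f}  B3 = {a, c, g}  B4 = {c, d, j}  B5 = {c, f, h}  B6 = {a, g, i}  B7 = {a, c, e}  B8 = {b, c, d}
Tree: B1–B2, B1–B3, B1–B4, B2–B5, B3–B6, B3–B7, B4–B8
The largest bag has 3 vertices, giving width 2; this decomposition certifies tw(G) ≤ 2. For the lower bound, the 3 vertices {c, d, g} are pairwise adjacent, and any tree decomposition puts a clique entirely inside one bag — forcing width ≥ 2. Hence tw(G) = 2 exactly.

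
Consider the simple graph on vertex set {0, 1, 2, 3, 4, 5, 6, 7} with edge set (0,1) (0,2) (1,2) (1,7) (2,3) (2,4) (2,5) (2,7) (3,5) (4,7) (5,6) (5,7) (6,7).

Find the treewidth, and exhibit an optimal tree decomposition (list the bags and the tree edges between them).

The largest bag has 3 vertices, giving width 2; this decomposition certifies tw(G) ≤ 2. For the lower bound, the 3 vertices {0, 1, 2} are pairwise adjacent, and any tree decomposition puts a clique entirely inside one bag — forcing width ≥ 2. Hence tw(G) = 2 exactly.

Treewidth 2.
Bags: B1 = {2, 4, 7}  B2 = {1, 2, 7}  B3 = {2, 5, 7}  B4 = {2, 3, 5}  B5 = {5, 6, 7}  B6 = {0, 1, 2}
Tree: B1–B2, B1–B3, B3–B4, B3–B5, B2–B6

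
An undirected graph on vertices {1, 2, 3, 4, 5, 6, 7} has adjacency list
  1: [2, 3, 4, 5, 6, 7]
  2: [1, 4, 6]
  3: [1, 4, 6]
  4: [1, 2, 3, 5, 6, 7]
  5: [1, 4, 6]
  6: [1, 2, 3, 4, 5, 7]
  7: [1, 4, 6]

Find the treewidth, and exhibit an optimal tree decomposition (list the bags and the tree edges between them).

Each bag holds 4 vertices, so the decomposition has width 3, which upper-bounds the treewidth. For the lower bound, the 4 vertices {1, 2, 4, 6} are pairwise adjacent, and any tree decomposition puts a clique entirely inside one bag — forcing width ≥ 3. Combining the bounds, tw(G) = 3.

Treewidth 3.
One optimal decomposition is:
Bags: B1 = {1, 2, 4, 6}  B2 = {1, 4, 5, 6}  B3 = {1, 4, 6, 7}  B4 = {1, 3, 4, 6}
Tree: B1–B2, B1–B3, B1–B4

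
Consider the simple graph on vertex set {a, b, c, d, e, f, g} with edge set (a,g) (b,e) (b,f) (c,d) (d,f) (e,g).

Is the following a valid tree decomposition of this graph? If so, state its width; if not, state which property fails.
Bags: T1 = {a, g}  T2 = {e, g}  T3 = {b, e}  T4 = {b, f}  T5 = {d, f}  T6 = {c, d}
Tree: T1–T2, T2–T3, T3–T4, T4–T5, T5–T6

Yes; width 1.

Every vertex of G appears in some bag (union = {a, b, c, d, e, f, g}); every edge is covered by a bag; and for each vertex v the set of bags containing v is connected in the bag tree. The decomposition is therefore valid. The largest bag has 2 vertices, so the width is 1.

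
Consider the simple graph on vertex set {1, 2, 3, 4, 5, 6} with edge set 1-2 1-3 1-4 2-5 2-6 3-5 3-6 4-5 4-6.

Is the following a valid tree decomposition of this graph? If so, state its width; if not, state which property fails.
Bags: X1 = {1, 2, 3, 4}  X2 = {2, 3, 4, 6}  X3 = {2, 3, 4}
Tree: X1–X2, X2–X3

No — vertex 5 appears in no bag.

A tree decomposition must satisfy three properties: every vertex lies in some bag; for every edge, both endpoints lie together in some bag; and for every vertex, the bags containing it form a connected subtree. Here vertex 5 appears in no bag, so the decomposition is invalid.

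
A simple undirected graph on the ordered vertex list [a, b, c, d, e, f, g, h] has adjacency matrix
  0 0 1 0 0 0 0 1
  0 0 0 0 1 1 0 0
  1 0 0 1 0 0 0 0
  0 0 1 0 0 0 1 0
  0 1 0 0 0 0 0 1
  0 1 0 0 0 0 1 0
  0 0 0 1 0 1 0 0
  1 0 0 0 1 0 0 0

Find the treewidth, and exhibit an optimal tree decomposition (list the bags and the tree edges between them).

Treewidth 2.
Bags: B1 = {b, f, g}  B2 = {b, e, g}  B3 = {e, g, h}  B4 = {a, g, h}  B5 = {a, c, g}  B6 = {c, d, g}
Tree: B1–B2, B2–B3, B3–B4, B4–B5, B5–B6

Every bag has size at most 3, so the width is 3 − 1 = 2 and tw(G) ≤ 2. Since g–f–b–e–h–a–c–d–g is a cycle in G, G is not acyclic. Forests are exactly the graphs of treewidth ≤ 1, so tw(G) ≥ 2. Hence tw(G) = 2 exactly.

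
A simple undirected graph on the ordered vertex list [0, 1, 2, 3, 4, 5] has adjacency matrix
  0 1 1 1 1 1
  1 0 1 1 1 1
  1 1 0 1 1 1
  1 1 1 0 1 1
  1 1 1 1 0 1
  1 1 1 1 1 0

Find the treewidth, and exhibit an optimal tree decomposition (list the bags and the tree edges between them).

A single bag containing all 6 vertices is trivially a valid decomposition of width 5. For the lower bound, the 6 vertices {0, 1, 2, 3, 4, 5} are pairwise adjacent, and any tree decomposition puts a clique entirely inside one bag — forcing width ≥ 5. Combining the bounds, tw(G) = 5.

Treewidth 5.
One such decomposition:
Bags: B1 = {0, 1, 2, 3, 4, 5}
Tree: (single bag)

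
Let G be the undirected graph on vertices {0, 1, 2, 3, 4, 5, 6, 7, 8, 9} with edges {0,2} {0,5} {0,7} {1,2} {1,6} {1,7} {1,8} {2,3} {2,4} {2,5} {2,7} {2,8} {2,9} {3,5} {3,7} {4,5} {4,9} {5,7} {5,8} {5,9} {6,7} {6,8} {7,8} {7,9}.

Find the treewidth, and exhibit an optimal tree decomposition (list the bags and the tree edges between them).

Each bag holds 4 vertices, so the decomposition has width 3, which upper-bounds the treewidth. On the other hand G contains the 4-clique {1, 2, 7, 8}. A clique must lie in a single bag of any decomposition, so no decomposition can have width below 3. The upper and lower bounds meet at 3, so that is the treewidth.

Treewidth 3.
One such decomposition:
Bags: B1 = {0, 2, 5, 7}  B2 = {2, 5, 7, 8}  B3 = {2, 3, 5, 7}  B4 = {2, 5, 7, 9}  B5 = {1, 2, 7, 8}  B6 = {1, 6, 7, 8}  B7 = {2, 4, 5, 9}
Tree: B1–B2, B1–B3, B1–B4, B2–B5, B5–B6, B4–B7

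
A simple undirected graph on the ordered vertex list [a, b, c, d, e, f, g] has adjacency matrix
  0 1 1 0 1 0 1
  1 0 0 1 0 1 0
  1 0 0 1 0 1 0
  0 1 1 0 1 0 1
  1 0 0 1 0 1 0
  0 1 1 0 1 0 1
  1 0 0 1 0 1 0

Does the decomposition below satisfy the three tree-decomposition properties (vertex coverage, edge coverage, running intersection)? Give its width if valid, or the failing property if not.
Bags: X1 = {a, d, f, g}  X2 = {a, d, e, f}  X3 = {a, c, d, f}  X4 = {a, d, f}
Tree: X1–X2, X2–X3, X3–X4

No — vertex b appears in no bag.

A tree decomposition must satisfy three properties: every vertex lies in some bag; for every edge, both endpoints lie together in some bag; and for every vertex, the bags containing it form a connected subtree. Here vertex b appears in no bag, so the decomposition is invalid.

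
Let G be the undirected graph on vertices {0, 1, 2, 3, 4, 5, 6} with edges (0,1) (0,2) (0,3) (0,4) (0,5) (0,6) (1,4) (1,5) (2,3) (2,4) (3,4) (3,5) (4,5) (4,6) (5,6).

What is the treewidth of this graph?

3

A width-3 tree decomposition is:
Bags: B1 = {0, 3, 4, 5}  B2 = {0, 4, 5, 6}  B3 = {0, 2, 3, 4}  B4 = {0, 1, 4, 5}
Tree: B1–B2, B1–B3, B1–B4
Each bag holds 4 vertices, so the decomposition has width 3, which upper-bounds the treewidth. On the other hand G contains the 4-clique {0, 2, 3, 4}. A clique must lie in a single bag of any decomposition, so no decomposition can have width below 3. Combining the bounds, tw(G) = 3.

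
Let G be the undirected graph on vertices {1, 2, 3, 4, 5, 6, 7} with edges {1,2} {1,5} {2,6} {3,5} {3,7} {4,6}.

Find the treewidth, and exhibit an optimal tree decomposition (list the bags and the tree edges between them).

Every bag has size at most 2, so the width is 2 − 1 = 1 and tw(G) ≤ 1. G has an edge, so its treewidth is at least 1. Therefore the treewidth is 1.

Treewidth 1.
One optimal decomposition is:
Bags: B1 = {3, 7}  B2 = {3, 5}  B3 = {1, 5}  B4 = {1, 2}  B5 = {2, 6}  B6 = {4, 6}
Tree: B1–B2, B2–B3, B3–B4, B4–B5, B5–B6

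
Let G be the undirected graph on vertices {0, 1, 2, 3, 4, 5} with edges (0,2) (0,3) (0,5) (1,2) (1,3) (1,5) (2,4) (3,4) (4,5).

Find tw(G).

A width-3 tree decomposition is:
Bags: B1 = {0, 1, 2, 4}  B2 = {0, 1, 3, 4}  B3 = {0, 1, 4, 5}
Tree: B1–B2, B2–B3
Every bag has size at most 4, so the width is 4 − 1 = 3 and tw(G) ≤ 3. For the lower bound: the 4 vertex sets {2,4}, {1,3}, {0}, {5} are disjoint, each induces a connected subgraph, and every pair is joined by at least one edge of G. Contracting each set to a single vertex therefore yields K_{4} as a minor, and since treewidth is minor-monotone, tw(G) ≥ tw(K_{4}) = 3. Combining the bounds, tw(G) = 3.

3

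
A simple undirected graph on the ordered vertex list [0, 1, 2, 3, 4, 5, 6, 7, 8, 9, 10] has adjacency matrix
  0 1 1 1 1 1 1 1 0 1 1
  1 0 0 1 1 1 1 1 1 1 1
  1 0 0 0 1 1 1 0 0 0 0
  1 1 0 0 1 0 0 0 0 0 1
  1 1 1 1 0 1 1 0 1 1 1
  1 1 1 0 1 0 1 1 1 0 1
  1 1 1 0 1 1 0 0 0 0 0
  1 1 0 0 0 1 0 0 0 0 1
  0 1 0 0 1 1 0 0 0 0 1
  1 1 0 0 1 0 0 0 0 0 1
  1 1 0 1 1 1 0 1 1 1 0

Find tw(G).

4

A width-4 tree decomposition is:
Bags: B1 = {0, 1, 3, 4, 10}  B2 = {0, 1, 4, 5, 10}  B3 = {0, 1, 5, 7, 10}  B4 = {0, 1, 4, 5, 6}  B5 = {0, 2, 4, 5, 6}  B6 = {1, 4, 5, 8, 10}  B7 = {0, 1, 4, 9, 10}
Tree: B1–B2, B2–B3, B2–B4, B4–B5, B2–B6, B1–B7
The largest bag has 5 vertices, giving width 4; this decomposition certifies tw(G) ≤ 4. Conversely, {0, 1, 4, 9, 10} is a clique of size 5, and the vertices of any clique must share a bag in every tree decomposition; so some bag has ≥ 5 vertices and tw(G) ≥ 4. Combining the bounds, tw(G) = 4.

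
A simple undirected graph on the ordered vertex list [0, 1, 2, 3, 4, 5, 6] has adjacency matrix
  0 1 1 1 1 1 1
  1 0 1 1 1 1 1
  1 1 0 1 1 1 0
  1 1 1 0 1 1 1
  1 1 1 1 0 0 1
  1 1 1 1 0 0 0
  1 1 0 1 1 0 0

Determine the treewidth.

A width-4 tree decomposition is:
Bags: B1 = {0, 1, 2, 3, 4}  B2 = {0, 1, 2, 3, 5}  B3 = {0, 1, 3, 4, 6}
Tree: B1–B2, B1–B3
Every bag has size at most 5, so the width is 5 − 1 = 4 and tw(G) ≤ 4. On the other hand G contains the 5-clique {0, 1, 2, 3, 4}. A clique must lie in a single bag of any decomposition, so no decomposition can have width below 4. The upper and lower bounds meet at 4, so that is the treewidth.

4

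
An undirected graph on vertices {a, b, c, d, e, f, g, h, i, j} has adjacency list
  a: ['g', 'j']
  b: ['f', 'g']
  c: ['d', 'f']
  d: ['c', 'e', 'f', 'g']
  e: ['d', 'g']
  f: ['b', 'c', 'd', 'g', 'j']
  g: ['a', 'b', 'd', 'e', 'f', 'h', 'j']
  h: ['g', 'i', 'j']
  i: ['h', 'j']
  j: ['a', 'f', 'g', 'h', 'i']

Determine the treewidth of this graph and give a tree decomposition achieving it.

Treewidth 2.
Bags: B1 = {b, f, g}  B2 = {d, f, g}  B3 = {f, g, j}  B4 = {g, h, j}  B5 = {c, d, f}  B6 = {h, i, j}  B7 = {a, g, j}  B8 = {d, e, g}
Tree: B1–B2, B1–B3, B3–B4, B2–B5, B4–B6, B3–B7, B2–B8

Each bag holds 3 vertices, so the decomposition has width 2, which upper-bounds the treewidth. On the other hand G contains the 3-clique {a, g, j}. A clique must lie in a single bag of any decomposition, so no decomposition can have width below 2. Hence tw(G) = 2 exactly.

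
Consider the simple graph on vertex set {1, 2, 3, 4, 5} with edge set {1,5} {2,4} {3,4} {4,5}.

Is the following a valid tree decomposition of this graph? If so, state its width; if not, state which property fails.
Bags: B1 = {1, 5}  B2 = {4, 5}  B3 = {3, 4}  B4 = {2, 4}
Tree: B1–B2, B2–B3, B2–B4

Yes; width 1.

Every vertex of G appears in some bag (union = {1, 2, 3, 4, 5}); every edge is covered by a bag; and for each vertex v the set of bags containing v is connected in the bag tree. The decomposition is therefore valid. The largest bag has 2 vertices, so the width is 1.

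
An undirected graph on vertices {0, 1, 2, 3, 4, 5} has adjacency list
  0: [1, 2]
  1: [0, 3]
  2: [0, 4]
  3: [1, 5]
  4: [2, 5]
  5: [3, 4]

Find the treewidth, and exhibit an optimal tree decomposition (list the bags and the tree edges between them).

Treewidth 2.
One optimal decomposition is:
Bags: B1 = {0, 1, 2}  B2 = {1, 2, 4}  B3 = {1, 4, 5}  B4 = {1, 3, 5}
Tree: B1–B2, B2–B3, B3–B4

The largest bag has 3 vertices, giving width 2; this decomposition certifies tw(G) ≤ 2. The edges 1–0–2–4–5–3–1 form a cycle, so G is not a tree and its treewidth is at least 2. Hence tw(G) = 2 exactly.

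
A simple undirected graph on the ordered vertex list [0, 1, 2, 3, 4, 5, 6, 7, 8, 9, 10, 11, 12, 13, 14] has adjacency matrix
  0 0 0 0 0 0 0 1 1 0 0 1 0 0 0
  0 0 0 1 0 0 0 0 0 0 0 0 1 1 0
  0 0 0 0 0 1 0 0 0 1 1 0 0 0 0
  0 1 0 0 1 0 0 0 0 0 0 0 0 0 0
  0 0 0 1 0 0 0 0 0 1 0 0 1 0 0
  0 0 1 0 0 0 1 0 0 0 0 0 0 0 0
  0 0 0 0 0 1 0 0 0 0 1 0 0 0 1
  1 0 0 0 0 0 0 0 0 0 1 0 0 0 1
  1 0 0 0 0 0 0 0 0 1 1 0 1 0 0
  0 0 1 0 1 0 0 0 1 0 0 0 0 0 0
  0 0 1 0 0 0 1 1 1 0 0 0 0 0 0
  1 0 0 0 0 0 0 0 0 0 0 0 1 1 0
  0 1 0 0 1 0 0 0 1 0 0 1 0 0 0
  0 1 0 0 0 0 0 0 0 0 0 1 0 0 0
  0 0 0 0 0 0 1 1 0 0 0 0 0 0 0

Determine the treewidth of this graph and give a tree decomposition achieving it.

Treewidth 3.
One such decomposition:
Bags: B1 = {1, 3, 4, 13}  B2 = {1, 4, 12, 13}  B3 = {4, 11, 12, 13}  B4 = {4, 9, 11, 12}  B5 = {8, 9, 11, 12}  B6 = {0, 8, 9, 11}  B7 = {0, 2, 8, 9}  B8 = {0, 2, 8, 10}  B9 = {0, 2, 7, 10}  B10 = {2, 5, 7, 10}  B11 = {5, 6, 7, 10}  B12 = {5, 6, 7, 14}
Tree: B1–B2, B2–B3, B3–B4, B4–B5, B5–B6, B6–B7, B7–B8, B8–B9, B9–B10, B10–B11, B11–B12

The largest bag has 4 vertices, giving width 3; this decomposition certifies tw(G) ≤ 3. For the lower bound: the 4 vertex sets {1,3,13}, {4}, {12}, {0,8,9,11} are disjoint, each induces a connected subgraph, and every pair is joined by at least one edge of G. Contracting each set to a single vertex therefore yields K_{4} as a minor, and since treewidth is minor-monotone, tw(G) ≥ tw(K_{4}) = 3. Therefore the treewidth is 3.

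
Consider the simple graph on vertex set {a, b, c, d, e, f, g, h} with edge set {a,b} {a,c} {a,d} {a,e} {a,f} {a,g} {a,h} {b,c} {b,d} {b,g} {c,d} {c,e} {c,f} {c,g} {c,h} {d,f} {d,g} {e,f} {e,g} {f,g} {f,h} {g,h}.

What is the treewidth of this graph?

A width-4 tree decomposition is:
Bags: B1 = {a, c, d, f, g}  B2 = {a, b, c, d, g}  B3 = {a, c, e, f, g}  B4 = {a, c, f, g, h}
Tree: B1–B2, B1–B3, B3–B4
Every bag has size at most 5, so the width is 5 − 1 = 4 and tw(G) ≤ 4. Conversely, {a, c, d, f, g} is a clique of size 5, and the vertices of any clique must share a bag in every tree decomposition; so some bag has ≥ 5 vertices and tw(G) ≥ 4. Therefore the treewidth is 4.

4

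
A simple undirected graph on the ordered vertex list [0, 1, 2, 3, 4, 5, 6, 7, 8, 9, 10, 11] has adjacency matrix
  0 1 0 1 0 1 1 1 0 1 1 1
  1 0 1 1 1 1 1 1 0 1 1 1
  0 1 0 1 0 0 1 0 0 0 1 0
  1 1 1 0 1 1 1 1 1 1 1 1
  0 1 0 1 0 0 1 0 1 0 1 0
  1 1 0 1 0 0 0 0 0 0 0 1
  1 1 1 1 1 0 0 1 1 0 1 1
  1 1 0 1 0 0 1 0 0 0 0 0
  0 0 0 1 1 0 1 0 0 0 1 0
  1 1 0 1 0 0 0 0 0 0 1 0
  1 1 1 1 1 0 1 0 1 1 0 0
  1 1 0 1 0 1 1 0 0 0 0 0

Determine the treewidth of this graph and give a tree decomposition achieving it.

Treewidth 4.
One such decomposition:
Bags: B1 = {1, 3, 4, 6, 10}  B2 = {0, 1, 3, 6, 10}  B3 = {3, 4, 6, 8, 10}  B4 = {0, 1, 3, 6, 7}  B5 = {0, 1, 3, 9, 10}  B6 = {1, 2, 3, 6, 10}  B7 = {0, 1, 3, 6, 11}  B8 = {0, 1, 3, 5, 11}
Tree: B1–B2, B1–B3, B2–B4, B2–B5, B2–B6, B2–B7, B7–B8

Every bag has size at most 5, so the width is 5 − 1 = 4 and tw(G) ≤ 4. For the lower bound, the 5 vertices {3, 4, 6, 8, 10} are pairwise adjacent, and any tree decomposition puts a clique entirely inside one bag — forcing width ≥ 4. The upper and lower bounds meet at 4, so that is the treewidth.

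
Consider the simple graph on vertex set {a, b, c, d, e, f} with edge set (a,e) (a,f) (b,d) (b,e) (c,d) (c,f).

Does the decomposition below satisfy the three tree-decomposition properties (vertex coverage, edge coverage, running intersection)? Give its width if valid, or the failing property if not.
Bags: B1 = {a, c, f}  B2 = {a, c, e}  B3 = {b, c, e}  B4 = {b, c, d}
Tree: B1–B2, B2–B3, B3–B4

Vertex coverage: the bags together contain {a, b, c, d, e, f}, the full vertex set. Edge coverage: each edge of G has both endpoints in at least one bag. Running intersection: for every vertex, the bags containing it form a connected subtree. All three properties hold, so this is a valid tree decomposition of width max|bag| − 1 = 2, and hence tw(G) ≤ 2.

Yes; width 2.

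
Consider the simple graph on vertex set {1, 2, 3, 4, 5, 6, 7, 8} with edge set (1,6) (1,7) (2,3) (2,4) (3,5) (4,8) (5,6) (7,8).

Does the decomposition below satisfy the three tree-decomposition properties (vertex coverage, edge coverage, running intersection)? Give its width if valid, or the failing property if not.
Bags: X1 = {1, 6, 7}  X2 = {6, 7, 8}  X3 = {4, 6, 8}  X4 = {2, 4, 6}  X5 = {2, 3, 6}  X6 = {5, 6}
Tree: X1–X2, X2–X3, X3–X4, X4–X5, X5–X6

A tree decomposition must satisfy three properties: every vertex lies in some bag; for every edge, both endpoints lie together in some bag; and for every vertex, the bags containing it form a connected subtree. Here edge (3,5) lies in no bag, so the decomposition is invalid.

No — edge (3,5) lies in no bag.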